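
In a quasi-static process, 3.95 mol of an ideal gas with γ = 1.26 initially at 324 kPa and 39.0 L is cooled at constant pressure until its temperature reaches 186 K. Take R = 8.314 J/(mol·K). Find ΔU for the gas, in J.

T₁ = P₁V₁/(nR) = 324×39.0/(3.95×8.314) = 385 K.
Isobaric: P stays 324 kPa; V/T = const ⇒ T₂ = 186 K, V₂ = 18.9 L.
For an ideal gas ΔU = nCvΔT with Cv = R/(γ−1) = 32.0 J/(mol·K).
ΔU = 3.95×32.0×(186−385) = -25100 J.

-25100 J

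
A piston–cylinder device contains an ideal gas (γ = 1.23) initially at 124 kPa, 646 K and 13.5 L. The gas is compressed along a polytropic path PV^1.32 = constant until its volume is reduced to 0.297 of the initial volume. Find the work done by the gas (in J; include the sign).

n = P₁V₁/(RT₁) = 124×13.5/(8.314×646) = 0.312 mol.
Polytropic n=1.32: T₂ = T₁(V₁/V₂)^(n−1) = 646×(3.37)^0.32 = 953 K; P₂ = P₁(V₁/V₂)^n = 616 kPa.
W = (P₁V₁−P₂V₂)/(n−1) = (124×13.5−616×4.01)/0.32 = -2480 J.

-2480 J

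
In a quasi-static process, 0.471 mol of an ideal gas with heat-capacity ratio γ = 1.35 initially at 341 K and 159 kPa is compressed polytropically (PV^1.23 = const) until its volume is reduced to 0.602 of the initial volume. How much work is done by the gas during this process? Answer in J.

-719 J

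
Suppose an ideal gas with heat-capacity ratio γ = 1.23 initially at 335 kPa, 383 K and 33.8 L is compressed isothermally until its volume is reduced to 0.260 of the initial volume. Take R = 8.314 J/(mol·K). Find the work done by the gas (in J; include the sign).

n = P₁V₁/(RT₁) = 335×33.8/(8.314×383) = 3.56 mol.
Isothermal: T stays 383 K; PV = const ⇒ V₂ = 8.79 L, P₂ = 1290 kPa.
W = nRT ln(V₂/V₁) = 3.56×8.314×383×ln(0.260) = -15300 J.

-15300 J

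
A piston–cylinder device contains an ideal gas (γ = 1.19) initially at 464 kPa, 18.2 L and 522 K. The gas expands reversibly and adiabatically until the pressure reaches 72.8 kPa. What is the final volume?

86.3 L

Adiabatic: T₂/T₁ = (P₂/P₁)^((γ−1)/γ) ⇒ T₂ = 522×(0.157)^0.160 = 388 K; V₂ = 86.3 L.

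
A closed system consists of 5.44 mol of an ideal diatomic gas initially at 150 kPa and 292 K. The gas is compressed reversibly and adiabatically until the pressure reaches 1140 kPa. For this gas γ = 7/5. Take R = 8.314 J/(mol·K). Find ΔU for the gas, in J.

V₁ = nRT₁/P₁ = 5.44×8.314×292/150 = 88.0 L.
Adiabatic: T₂/T₁ = (P₂/P₁)^((γ−1)/γ) ⇒ T₂ = 292×(7.60)^0.286 = 521 K; V₂ = 20.7 L.
For an ideal gas ΔU = nCvΔT with Cv = (5/2)R = 20.8 J/(mol·K).
ΔU = 5.44×20.8×(521−292) = 25900 J.

25900 J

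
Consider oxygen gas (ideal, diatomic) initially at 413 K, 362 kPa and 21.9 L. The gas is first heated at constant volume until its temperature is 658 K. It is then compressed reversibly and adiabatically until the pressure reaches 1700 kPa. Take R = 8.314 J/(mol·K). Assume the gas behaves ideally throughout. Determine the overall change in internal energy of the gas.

n = P₁V₁/(RT₁) = 362×21.9/(8.314×413) = 2.31 mol.
Step 1 — Isochoric: V stays 21.9 L; P/T = const ⇒ T₂ = 658 K, P₂ = 577 kPa.
W = 0 (no volume change).
ΔU = nCvΔT = 2.31×20.8×(658−413) = 11800 J.
Q = ΔU = 11800 J.
State after step 1: P = 577 kPa, V = 21.9 L, T = 658 K.
Step 2 — Adiabatic: T₂/T₁ = (P₂/P₁)^((γ−1)/γ) ⇒ T₂ = 658×(2.95)^0.286 = 896 K; V₂ = 10.1 L.
ΔU = nCvΔT = 2.31×20.8×(896−658) = 11400 J.
Q = 0 for an adiabatic process, so W = −ΔU = -11400 J.
Net over both steps: W = -11400 J, Q = 11800 J, ΔU = 23200 J.

23200 J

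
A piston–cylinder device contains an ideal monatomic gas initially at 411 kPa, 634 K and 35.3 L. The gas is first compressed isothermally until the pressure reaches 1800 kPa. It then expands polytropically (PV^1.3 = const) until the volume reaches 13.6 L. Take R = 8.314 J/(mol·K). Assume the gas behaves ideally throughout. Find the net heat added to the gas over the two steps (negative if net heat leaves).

-17600 J

n = P₁V₁/(RT₁) = 411×35.3/(8.314×634) = 2.75 mol.
Step 1 — Isothermal: T stays 634 K; PV = const ⇒ V₂ = 8.06 L, P₂ = 1800 kPa.
ΔU = 0 (ideal gas, T constant).
W = nRT ln(V₂/V₁) = 2.75×8.314×634×ln(0.228) = -21400 J.
Q = ΔU + W = -21400 J.
State after step 1: P = 1800 kPa, V = 8.06 L, T = 634 K.
Step 2 — Polytropic n=1.3: T₂ = T₁(V₁/V₂)^(n−1) = 634×(0.593)^0.30 = 542 K; P₂ = P₁(V₁/V₂)^n = 912 kPa.
W = (P₁V₁−P₂V₂)/(n−1) = (1800×8.06−912×13.6)/0.30 = 7020 J.
ΔU = nCvΔT = 2.75×12.5×(542−634) = -3160 J.
Q = ΔU + W = 3860 J.
Net over both steps: W = -14400 J, Q = -17600 J, ΔU = -3160 J.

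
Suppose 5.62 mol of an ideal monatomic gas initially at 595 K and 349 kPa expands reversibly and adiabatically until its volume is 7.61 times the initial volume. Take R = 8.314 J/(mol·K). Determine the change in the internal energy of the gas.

V₁ = nRT₁/P₁ = 5.62×8.314×595/349 = 79.7 L.
Adiabatic: TV^(γ−1) = const ⇒ T₂ = 595×(0.131)^0.667 = 154 K; PV^γ = const ⇒ P₂ = 11.9 kPa.
For an ideal gas ΔU = nCvΔT with Cv = (3/2)R = 12.5 J/(mol·K).
ΔU = 5.62×12.5×(154−595) = -30900 J.

-30900 J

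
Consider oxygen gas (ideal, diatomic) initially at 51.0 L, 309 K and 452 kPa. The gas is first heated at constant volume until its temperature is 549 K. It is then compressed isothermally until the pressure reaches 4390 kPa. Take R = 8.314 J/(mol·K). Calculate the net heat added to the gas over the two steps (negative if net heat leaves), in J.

n = P₁V₁/(RT₁) = 452×51.0/(8.314×309) = 8.97 mol.
Step 1 — Isochoric: V stays 51.0 L; P/T = const ⇒ T₂ = 549 K, P₂ = 803 kPa.
W = 0 (no volume change).
ΔU = nCvΔT = 8.97×20.8×(549−309) = 44800 J.
Q = ΔU = 44800 J.
State after step 1: P = 803 kPa, V = 51.0 L, T = 549 K.
Step 2 — Isothermal: T stays 549 K; PV = const ⇒ V₂ = 9.33 L, P₂ = 4390 kPa.
ΔU = 0 (ideal gas, T constant).
W = nRT ln(V₂/V₁) = 8.97×8.314×549×ln(0.183) = -69600 J.
Q = ΔU + W = -69600 J.
Net over both steps: W = -69600 J, Q = -24800 J, ΔU = 44800 J.

-24800 J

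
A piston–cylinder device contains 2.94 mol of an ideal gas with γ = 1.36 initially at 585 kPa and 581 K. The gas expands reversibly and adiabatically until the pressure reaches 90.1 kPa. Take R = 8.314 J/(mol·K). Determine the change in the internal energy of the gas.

-15400 J

V₁ = nRT₁/P₁ = 2.94×8.314×581/585 = 24.3 L.
Adiabatic: T₂/T₁ = (P₂/P₁)^((γ−1)/γ) ⇒ T₂ = 581×(0.154)^0.265 = 354 K; V₂ = 96.1 L.
For an ideal gas ΔU = nCvΔT with Cv = R/(γ−1) = 23.1 J/(mol·K).
ΔU = 2.94×23.1×(354−581) = -15400 J.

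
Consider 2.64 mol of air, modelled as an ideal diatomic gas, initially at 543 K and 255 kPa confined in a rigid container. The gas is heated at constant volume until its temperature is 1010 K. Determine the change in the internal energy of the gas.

25600 J

V₁ = nRT₁/P₁ = 2.64×8.314×543/255 = 46.7 L.
Isochoric: V stays 46.7 L; P/T = const ⇒ T₂ = 1010 K, P₂ = 474 kPa.
For an ideal gas ΔU = nCvΔT with Cv = (5/2)R = 20.8 J/(mol·K).
ΔU = 2.64×20.8×(1010−543) = 25600 J.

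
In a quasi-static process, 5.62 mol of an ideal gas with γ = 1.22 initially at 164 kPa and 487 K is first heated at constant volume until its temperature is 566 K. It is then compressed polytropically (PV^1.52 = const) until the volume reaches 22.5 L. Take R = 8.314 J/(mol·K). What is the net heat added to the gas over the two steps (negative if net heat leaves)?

126000 J

V₁ = nRT₁/P₁ = 5.62×8.314×487/164 = 139 L.
Step 1 — Isochoric: V stays 139 L; P/T = const ⇒ T₂ = 566 K, P₂ = 191 kPa.
W = 0 (no volume change).
ΔU = nCvΔT = 5.62×37.8×(566−487) = 16800 J.
Q = ΔU = 16800 J.
State after step 1: P = 191 kPa, V = 139 L, T = 566 K.
Step 2 — Polytropic n=1.52: T₂ = T₁(V₁/V₂)^(n−1) = 566×(6.17)^0.52 = 1460 K; P₂ = P₁(V₁/V₂)^n = 3030 kPa.
W = (P₁V₁−P₂V₂)/(n−1) = (191×139−3030×22.5)/0.52 = -80100 J.
ΔU = nCvΔT = 5.62×37.8×(1460−566) = 189000 J.
Q = ΔU + W = 109000 J.
Net over both steps: W = -80100 J, Q = 126000 J, ΔU = 206000 J.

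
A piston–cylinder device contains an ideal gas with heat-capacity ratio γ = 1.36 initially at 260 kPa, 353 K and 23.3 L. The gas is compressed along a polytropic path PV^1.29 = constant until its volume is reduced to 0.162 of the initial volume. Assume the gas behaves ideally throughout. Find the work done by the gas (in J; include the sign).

n = P₁V₁/(RT₁) = 260×23.3/(8.314×353) = 2.06 mol.
Polytropic n=1.29: T₂ = T₁(V₁/V₂)^(n−1) = 353×(6.17)^0.29 = 598 K; P₂ = P₁(V₁/V₂)^n = 2720 kPa.
W = (P₁V₁−P₂V₂)/(n−1) = (260×23.3−2720×3.77)/0.29 = -14500 J.

-14500 J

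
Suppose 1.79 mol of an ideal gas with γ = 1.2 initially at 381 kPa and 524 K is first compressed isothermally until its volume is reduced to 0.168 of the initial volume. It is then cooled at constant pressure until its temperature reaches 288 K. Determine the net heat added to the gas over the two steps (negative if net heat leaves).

V₁ = nRT₁/P₁ = 1.79×8.314×524/381 = 20.5 L.
Step 1 — Isothermal: T stays 524 K; PV = const ⇒ V₂ = 3.44 L, P₂ = 2270 kPa.
ΔU = 0 (ideal gas, T constant).
W = nRT ln(V₂/V₁) = 1.79×8.314×524×ln(0.168) = -13900 J.
Q = ΔU + W = -13900 J.
State after step 1: P = 2270 kPa, V = 3.44 L, T = 524 K.
Step 2 — Isobaric: P stays 2270 kPa; V/T = const ⇒ T₂ = 288 K, V₂ = 1.89 L.
W = PΔV = 2270×(1.89−3.44) kPa·L = -3510 J.
ΔU = nCvΔT = 1.79×41.6×(288−524) = -17600 J.
Q = ΔU + W = nCpΔT = -21100 J.
Net over both steps: W = -17400 J, Q = -35000 J, ΔU = -17600 J.

-35000 J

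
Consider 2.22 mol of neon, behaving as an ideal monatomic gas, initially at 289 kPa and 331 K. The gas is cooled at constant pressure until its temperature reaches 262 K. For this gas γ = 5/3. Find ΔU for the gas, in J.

V₁ = nRT₁/P₁ = 2.22×8.314×331/289 = 21.1 L.
Isobaric: P stays 289 kPa; V/T = const ⇒ T₂ = 262 K, V₂ = 16.7 L.
For an ideal gas ΔU = nCvΔT with Cv = (3/2)R = 12.5 J/(mol·K).
ΔU = 2.22×12.5×(262−331) = -1910 J.

-1910 J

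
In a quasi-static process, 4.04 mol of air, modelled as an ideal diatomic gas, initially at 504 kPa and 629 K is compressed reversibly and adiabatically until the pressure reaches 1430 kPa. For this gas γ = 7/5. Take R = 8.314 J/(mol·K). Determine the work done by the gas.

V₁ = nRT₁/P₁ = 4.04×8.314×629/504 = 41.9 L.
Adiabatic: T₂/T₁ = (P₂/P₁)^((γ−1)/γ) ⇒ T₂ = 629×(2.84)^0.286 = 847 K; V₂ = 19.9 L.
ΔU = nCvΔT = 4.04×20.8×(847−629) = 18300 J.
Q = 0 for an adiabatic process, so W = −ΔU = -18300 J.

-18300 J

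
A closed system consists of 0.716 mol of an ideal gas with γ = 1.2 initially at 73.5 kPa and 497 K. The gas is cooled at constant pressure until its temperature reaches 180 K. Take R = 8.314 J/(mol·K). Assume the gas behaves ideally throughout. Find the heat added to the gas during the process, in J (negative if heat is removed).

V₁ = nRT₁/P₁ = 0.716×8.314×497/73.5 = 40.3 L.
Isobaric: P stays 73.5 kPa; V/T = const ⇒ T₂ = 180 K, V₂ = 14.6 L.
W = PΔV = 73.5×(14.6−40.3) kPa·L = -1890 J.
ΔU = nCvΔT = 0.716×41.6×(180−497) = -9440 J.
Q = ΔU + W = nCpΔT = -11300 J.

-11300 J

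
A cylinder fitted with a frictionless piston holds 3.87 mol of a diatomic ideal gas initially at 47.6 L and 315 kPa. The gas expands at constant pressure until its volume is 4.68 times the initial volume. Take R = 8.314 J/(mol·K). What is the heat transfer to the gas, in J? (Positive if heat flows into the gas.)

T₁ = P₁V₁/(nR) = 315×47.6/(3.87×8.314) = 466 K.
Isobaric: P stays 315 kPa; V/T = const ⇒ T₂ = 2180 K, V₂ = 223 L.
W = PΔV = 315×(223−47.6) kPa·L = 55200 J.
ΔU = nCvΔT = 3.87×20.8×(2180−466) = 138000 J.
Q = ΔU + W = nCpΔT = 193000 J.

193000 J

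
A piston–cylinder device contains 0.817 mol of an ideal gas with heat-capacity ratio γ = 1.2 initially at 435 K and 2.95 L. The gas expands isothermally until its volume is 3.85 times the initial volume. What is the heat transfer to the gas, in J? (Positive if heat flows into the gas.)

P₁ = nRT₁/V₁ = 0.817×8.314×435/2.95 = 1000 kPa.
Isothermal: T stays 435 K; PV = const ⇒ V₂ = 11.4 L, P₂ = 260 kPa.
ΔU = 0 (ideal gas, T constant).
W = nRT ln(V₂/V₁) = 0.817×8.314×435×ln(3.85) = 3980 J.
Q = ΔU + W = 3980 J.

3980 J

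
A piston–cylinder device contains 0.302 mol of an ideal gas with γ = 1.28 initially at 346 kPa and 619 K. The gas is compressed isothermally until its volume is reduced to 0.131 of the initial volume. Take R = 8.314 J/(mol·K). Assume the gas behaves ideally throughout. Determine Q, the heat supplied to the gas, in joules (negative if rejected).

V₁ = nRT₁/P₁ = 0.302×8.314×619/346 = 4.49 L.
Isothermal: T stays 619 K; PV = const ⇒ V₂ = 0.588 L, P₂ = 2640 kPa.
ΔU = 0 (ideal gas, T constant).
W = nRT ln(V₂/V₁) = 0.302×8.314×619×ln(0.131) = -3160 J.
Q = ΔU + W = -3160 J.

-3160 J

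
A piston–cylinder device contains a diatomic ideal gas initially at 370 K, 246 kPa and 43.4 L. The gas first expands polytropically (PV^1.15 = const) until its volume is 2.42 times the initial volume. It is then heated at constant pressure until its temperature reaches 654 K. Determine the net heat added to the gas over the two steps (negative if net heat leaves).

n = P₁V₁/(RT₁) = 246×43.4/(8.314×370) = 3.47 mol.
Step 1 — Polytropic n=1.15: T₂ = T₁(V₁/V₂)^(n−1) = 370×(0.413)^0.15 = 324 K; P₂ = P₁(V₁/V₂)^n = 89.0 kPa.
W = (P₁V₁−P₂V₂)/(n−1) = (246×43.4−89.0×105)/0.15 = 8840 J.
ΔU = nCvΔT = 3.47×20.8×(324−370) = -3310 J.
Q = ΔU + W = 5520 J.
State after step 1: P = 89.0 kPa, V = 105 L, T = 324 K.
Step 2 — Isobaric: P stays 89.0 kPa; V/T = const ⇒ T₂ = 654 K, V₂ = 212 L.
W = PΔV = 89.0×(212−105) kPa·L = 9520 J.
ΔU = nCvΔT = 3.47×20.8×(654−324) = 23800 J.
Q = ΔU + W = nCpΔT = 33300 J.
Net over both steps: W = 18400 J, Q = 38800 J, ΔU = 20500 J.

38800 J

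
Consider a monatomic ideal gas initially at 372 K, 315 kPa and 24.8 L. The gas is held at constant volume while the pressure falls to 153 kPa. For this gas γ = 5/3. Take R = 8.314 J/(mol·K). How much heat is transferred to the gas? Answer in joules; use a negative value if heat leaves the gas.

-6030 J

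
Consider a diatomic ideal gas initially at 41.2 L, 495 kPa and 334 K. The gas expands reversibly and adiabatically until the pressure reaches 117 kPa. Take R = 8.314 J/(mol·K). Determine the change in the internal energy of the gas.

n = P₁V₁/(RT₁) = 495×41.2/(8.314×334) = 7.34 mol.
Adiabatic: T₂/T₁ = (P₂/P₁)^((γ−1)/γ) ⇒ T₂ = 334×(0.236)^0.286 = 221 K; V₂ = 115 L.
For an ideal gas ΔU = nCvΔT with Cv = (5/2)R = 20.8 J/(mol·K).
ΔU = 7.34×20.8×(221−334) = -17200 J.

-17200 J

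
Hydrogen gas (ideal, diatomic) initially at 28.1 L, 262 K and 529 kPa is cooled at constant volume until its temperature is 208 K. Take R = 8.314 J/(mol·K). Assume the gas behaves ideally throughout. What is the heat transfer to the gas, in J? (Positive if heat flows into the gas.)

-7660 J

n = P₁V₁/(RT₁) = 529×28.1/(8.314×262) = 6.82 mol.
Isochoric: V stays 28.1 L; P/T = const ⇒ T₂ = 208 K, P₂ = 420 kPa.
W = 0 (no volume change).
ΔU = nCvΔT = 6.82×20.8×(208−262) = -7660 J.
Q = ΔU = -7660 J.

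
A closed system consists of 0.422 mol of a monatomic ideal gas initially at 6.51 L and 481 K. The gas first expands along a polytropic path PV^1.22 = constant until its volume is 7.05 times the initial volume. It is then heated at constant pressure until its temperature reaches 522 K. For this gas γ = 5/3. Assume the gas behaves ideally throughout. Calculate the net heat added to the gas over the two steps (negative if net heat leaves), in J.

P₁ = nRT₁/V₁ = 0.422×8.314×481/6.51 = 259 kPa.
Step 1 — Polytropic n=1.22: T₂ = T₁(V₁/V₂)^(n−1) = 481×(0.142)^0.22 = 313 K; P₂ = P₁(V₁/V₂)^n = 23.9 kPa.
W = (P₁V₁−P₂V₂)/(n−1) = (259×6.51−23.9×45.9)/0.22 = 2680 J.
ΔU = nCvΔT = 0.422×12.5×(313−481) = -884 J.
Q = ΔU + W = 1800 J.
State after step 1: P = 23.9 kPa, V = 45.9 L, T = 313 K.
Step 2 — Isobaric: P stays 23.9 kPa; V/T = const ⇒ T₂ = 522 K, V₂ = 76.5 L.
W = PΔV = 23.9×(76.5−45.9) kPa·L = 733 J.
ΔU = nCvΔT = 0.422×12.5×(522−313) = 1100 J.
Q = ΔU + W = nCpΔT = 1830 J.
Net over both steps: W = 3410 J, Q = 3630 J, ΔU = 216 J.

3630 J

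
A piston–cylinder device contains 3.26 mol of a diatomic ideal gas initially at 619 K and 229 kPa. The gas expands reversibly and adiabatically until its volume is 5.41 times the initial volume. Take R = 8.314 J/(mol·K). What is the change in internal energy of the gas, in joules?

V₁ = nRT₁/P₁ = 3.26×8.314×619/229 = 73.3 L.
Adiabatic: TV^(γ−1) = const ⇒ T₂ = 619×(0.185)^0.400 = 315 K; PV^γ = const ⇒ P₂ = 21.5 kPa.
For an ideal gas ΔU = nCvΔT with Cv = (5/2)R = 20.8 J/(mol·K).
ΔU = 3.26×20.8×(315−619) = -20600 J.

-20600 J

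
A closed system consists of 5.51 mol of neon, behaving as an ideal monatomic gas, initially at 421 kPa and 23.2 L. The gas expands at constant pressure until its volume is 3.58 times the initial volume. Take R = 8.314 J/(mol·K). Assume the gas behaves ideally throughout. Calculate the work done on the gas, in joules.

-25200 J

T₁ = P₁V₁/(nR) = 421×23.2/(5.51×8.314) = 213 K.
Isobaric: P stays 421 kPa; V/T = const ⇒ T₂ = 763 K, V₂ = 83.1 L.
W = PΔV = 421×(83.1−23.2) kPa·L = 25200 J.
Work done on the gas = −W_by = -25200 J.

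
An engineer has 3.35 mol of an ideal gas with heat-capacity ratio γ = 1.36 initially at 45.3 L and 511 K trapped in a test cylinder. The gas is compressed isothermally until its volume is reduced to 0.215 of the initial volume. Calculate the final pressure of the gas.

P₁ = nRT₁/V₁ = 3.35×8.314×511/45.3 = 314 kPa.
Isothermal: T stays 511 K; PV = const ⇒ V₂ = 9.74 L, P₂ = 1460 kPa.

1460 kPa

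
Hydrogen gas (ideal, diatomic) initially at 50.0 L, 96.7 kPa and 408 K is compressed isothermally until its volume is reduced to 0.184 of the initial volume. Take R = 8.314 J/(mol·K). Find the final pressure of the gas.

526 kPa

Isothermal: T stays 408 K; PV = const ⇒ V₂ = 9.20 L, P₂ = 526 kPa.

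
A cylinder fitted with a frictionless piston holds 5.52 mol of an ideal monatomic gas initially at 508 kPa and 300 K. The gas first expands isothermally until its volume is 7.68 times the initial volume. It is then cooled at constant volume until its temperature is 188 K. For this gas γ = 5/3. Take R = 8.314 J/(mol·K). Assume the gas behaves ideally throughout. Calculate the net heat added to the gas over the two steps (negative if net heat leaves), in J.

V₁ = nRT₁/P₁ = 5.52×8.314×300/508 = 27.1 L.
Step 1 — Isothermal: T stays 300 K; PV = const ⇒ V₂ = 208 L, P₂ = 66.1 kPa.
ΔU = 0 (ideal gas, T constant).
W = nRT ln(V₂/V₁) = 5.52×8.314×300×ln(7.68) = 28100 J.
Q = ΔU + W = 28100 J.
State after step 1: P = 66.1 kPa, V = 208 L, T = 300 K.
Step 2 — Isochoric: V stays 208 L; P/T = const ⇒ T₂ = 188 K, P₂ = 41.5 kPa.
W = 0 (no volume change).
ΔU = nCvΔT = 5.52×12.5×(188−300) = -7710 J.
Q = ΔU = -7710 J.
Net over both steps: W = 28100 J, Q = 20400 J, ΔU = -7710 J.

20400 J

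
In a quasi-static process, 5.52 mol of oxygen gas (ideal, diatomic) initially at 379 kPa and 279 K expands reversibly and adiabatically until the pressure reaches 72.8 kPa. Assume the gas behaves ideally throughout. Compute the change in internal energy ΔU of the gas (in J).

V₁ = nRT₁/P₁ = 5.52×8.314×279/379 = 33.8 L.
Adiabatic: T₂/T₁ = (P₂/P₁)^((γ−1)/γ) ⇒ T₂ = 279×(0.192)^0.286 = 174 K; V₂ = 110 L.
For an ideal gas ΔU = nCvΔT with Cv = (5/2)R = 20.8 J/(mol·K).
ΔU = 5.52×20.8×(174−279) = -12000 J.

-12000 J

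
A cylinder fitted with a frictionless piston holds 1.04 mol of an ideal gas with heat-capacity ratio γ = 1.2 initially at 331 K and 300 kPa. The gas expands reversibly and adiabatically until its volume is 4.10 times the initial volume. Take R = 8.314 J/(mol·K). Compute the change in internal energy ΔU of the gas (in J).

-3520 J

V₁ = nRT₁/P₁ = 1.04×8.314×331/300 = 9.54 L.
Adiabatic: TV^(γ−1) = const ⇒ T₂ = 331×(0.244)^0.200 = 250 K; PV^γ = const ⇒ P₂ = 55.2 kPa.
For an ideal gas ΔU = nCvΔT with Cv = R/(γ−1) = 41.6 J/(mol·K).
ΔU = 1.04×41.6×(250−331) = -3520 J.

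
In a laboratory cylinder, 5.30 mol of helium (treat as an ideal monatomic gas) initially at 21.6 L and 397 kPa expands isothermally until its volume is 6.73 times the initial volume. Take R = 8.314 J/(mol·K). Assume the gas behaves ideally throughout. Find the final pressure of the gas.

59.0 kPa

T₁ = P₁V₁/(nR) = 397×21.6/(5.30×8.314) = 195 K.
Isothermal: T stays 195 K; PV = const ⇒ V₂ = 145 L, P₂ = 59.0 kPa.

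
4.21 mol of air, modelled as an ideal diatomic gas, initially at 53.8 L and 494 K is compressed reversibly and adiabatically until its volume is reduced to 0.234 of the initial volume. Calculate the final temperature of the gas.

P₁ = nRT₁/V₁ = 4.21×8.314×494/53.8 = 321 kPa.
Adiabatic: TV^(γ−1) = const ⇒ T₂ = 494×(4.27)^0.400 = 883 K; PV^γ = const ⇒ P₂ = 2460 kPa.

883 K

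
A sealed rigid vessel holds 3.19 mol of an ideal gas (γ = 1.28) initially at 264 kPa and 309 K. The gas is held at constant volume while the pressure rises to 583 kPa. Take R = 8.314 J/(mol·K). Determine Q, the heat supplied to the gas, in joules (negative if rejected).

35400 J

V₁ = nRT₁/P₁ = 3.19×8.314×309/264 = 31.0 L.
Isochoric: V stays 31.0 L; P/T = const ⇒ T₂ = 682 K, P₂ = 583 kPa.
W = 0 (no volume change).
ΔU = nCvΔT = 3.19×29.7×(682−309) = 35400 J.
Q = ΔU = 35400 J.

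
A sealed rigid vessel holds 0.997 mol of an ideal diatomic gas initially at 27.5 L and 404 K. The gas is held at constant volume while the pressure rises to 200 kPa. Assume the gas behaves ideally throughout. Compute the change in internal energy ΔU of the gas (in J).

5380 J

P₁ = nRT₁/V₁ = 0.997×8.314×404/27.5 = 122 kPa.
Isochoric: V stays 27.5 L; P/T = const ⇒ T₂ = 664 K, P₂ = 200 kPa.
For an ideal gas ΔU = nCvΔT with Cv = (5/2)R = 20.8 J/(mol·K).
ΔU = 0.997×20.8×(664−404) = 5380 J.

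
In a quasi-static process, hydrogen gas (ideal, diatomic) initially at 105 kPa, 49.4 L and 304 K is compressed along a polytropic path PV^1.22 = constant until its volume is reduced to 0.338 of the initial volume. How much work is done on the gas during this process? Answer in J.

6350 J

n = P₁V₁/(RT₁) = 105×49.4/(8.314×304) = 2.05 mol.
Polytropic n=1.22: T₂ = T₁(V₁/V₂)^(n−1) = 304×(2.96)^0.22 = 386 K; P₂ = P₁(V₁/V₂)^n = 394 kPa.
W = (P₁V₁−P₂V₂)/(n−1) = (105×49.4−394×16.7)/0.22 = -6350 J.
Work done on the gas = −W_by = 6350 J.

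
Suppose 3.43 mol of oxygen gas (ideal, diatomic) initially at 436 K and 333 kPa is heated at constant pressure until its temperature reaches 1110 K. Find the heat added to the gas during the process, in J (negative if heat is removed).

67300 J

V₁ = nRT₁/P₁ = 3.43×8.314×436/333 = 37.3 L.
Isobaric: P stays 333 kPa; V/T = const ⇒ T₂ = 1110 K, V₂ = 95.1 L.
W = PΔV = 333×(95.1−37.3) kPa·L = 19200 J.
ΔU = nCvΔT = 3.43×20.8×(1110−436) = 48100 J.
Q = ΔU + W = nCpΔT = 67300 J.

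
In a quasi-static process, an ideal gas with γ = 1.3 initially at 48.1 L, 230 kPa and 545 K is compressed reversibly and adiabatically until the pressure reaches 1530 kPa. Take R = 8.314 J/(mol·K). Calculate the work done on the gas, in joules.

20200 J

n = P₁V₁/(RT₁) = 230×48.1/(8.314×545) = 2.44 mol.
Adiabatic: T₂/T₁ = (P₂/P₁)^((γ−1)/γ) ⇒ T₂ = 545×(6.65)^0.231 = 844 K; V₂ = 11.2 L.
ΔU = nCvΔT = 2.44×27.7×(844−545) = 20200 J.
Q = 0 for an adiabatic process, so W = −ΔU = -20200 J.
Work done on the gas = −W_by = 20200 J.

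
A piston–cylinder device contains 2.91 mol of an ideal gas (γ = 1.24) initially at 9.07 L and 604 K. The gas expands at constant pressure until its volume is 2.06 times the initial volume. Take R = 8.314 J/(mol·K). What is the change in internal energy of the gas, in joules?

64500 J

P₁ = nRT₁/V₁ = 2.91×8.314×604/9.07 = 1610 kPa.
Isobaric: P stays 1610 kPa; V/T = const ⇒ T₂ = 1240 K, V₂ = 18.7 L.
For an ideal gas ΔU = nCvΔT with Cv = R/(γ−1) = 34.6 J/(mol·K).
ΔU = 2.91×34.6×(1240−604) = 64500 J.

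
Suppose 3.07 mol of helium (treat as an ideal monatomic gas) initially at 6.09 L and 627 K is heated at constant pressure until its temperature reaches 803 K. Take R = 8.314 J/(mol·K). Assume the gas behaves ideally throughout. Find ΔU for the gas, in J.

P₁ = nRT₁/V₁ = 3.07×8.314×627/6.09 = 2630 kPa.
Isobaric: P stays 2630 kPa; V/T = const ⇒ T₂ = 803 K, V₂ = 7.80 L.
For an ideal gas ΔU = nCvΔT with Cv = (3/2)R = 12.5 J/(mol·K).
ΔU = 3.07×12.5×(803−627) = 6740 J.

6740 J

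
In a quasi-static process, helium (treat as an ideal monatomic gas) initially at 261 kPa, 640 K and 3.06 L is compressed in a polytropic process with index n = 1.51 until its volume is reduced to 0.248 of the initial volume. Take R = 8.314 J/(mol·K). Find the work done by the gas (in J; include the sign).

-1620 J

n = P₁V₁/(RT₁) = 261×3.06/(8.314×640) = 0.150 mol.
Polytropic n=1.51: T₂ = T₁(V₁/V₂)^(n−1) = 640×(4.03)^0.51 = 1300 K; P₂ = P₁(V₁/V₂)^n = 2140 kPa.
W = (P₁V₁−P₂V₂)/(n−1) = (261×3.06−2140×0.759)/0.51 = -1620 J.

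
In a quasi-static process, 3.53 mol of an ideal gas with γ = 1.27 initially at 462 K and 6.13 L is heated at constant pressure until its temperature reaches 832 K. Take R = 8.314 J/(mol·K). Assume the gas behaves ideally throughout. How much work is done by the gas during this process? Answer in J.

10900 J

P₁ = nRT₁/V₁ = 3.53×8.314×462/6.13 = 2210 kPa.
Isobaric: P stays 2210 kPa; V/T = const ⇒ T₂ = 832 K, V₂ = 11.0 L.
W = PΔV = 2210×(11.0−6.13) kPa·L = 10900 J.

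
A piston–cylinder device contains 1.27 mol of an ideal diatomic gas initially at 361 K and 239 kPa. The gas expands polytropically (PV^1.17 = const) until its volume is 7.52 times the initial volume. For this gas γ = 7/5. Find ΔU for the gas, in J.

V₁ = nRT₁/P₁ = 1.27×8.314×361/239 = 15.9 L.
Polytropic n=1.17: T₂ = T₁(V₁/V₂)^(n−1) = 361×(0.133)^0.17 = 256 K; P₂ = P₁(V₁/V₂)^n = 22.6 kPa.
For an ideal gas ΔU = nCvΔT with Cv = (5/2)R = 20.8 J/(mol·K).
ΔU = 1.27×20.8×(256−361) = -2770 J.

-2770 J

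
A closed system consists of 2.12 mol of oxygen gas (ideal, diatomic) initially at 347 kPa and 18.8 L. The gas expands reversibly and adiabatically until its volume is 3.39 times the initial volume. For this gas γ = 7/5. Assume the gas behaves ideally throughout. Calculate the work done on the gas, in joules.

T₁ = P₁V₁/(nR) = 347×18.8/(2.12×8.314) = 370 K.
Adiabatic: TV^(γ−1) = const ⇒ T₂ = 370×(0.295)^0.400 = 227 K; PV^γ = const ⇒ P₂ = 62.8 kPa.
ΔU = nCvΔT = 2.12×20.8×(227−370) = -6300 J.
Q = 0 for an adiabatic process, so W = −ΔU = 6300 J.
Work done on the gas = −W_by = -6300 J.

-6300 J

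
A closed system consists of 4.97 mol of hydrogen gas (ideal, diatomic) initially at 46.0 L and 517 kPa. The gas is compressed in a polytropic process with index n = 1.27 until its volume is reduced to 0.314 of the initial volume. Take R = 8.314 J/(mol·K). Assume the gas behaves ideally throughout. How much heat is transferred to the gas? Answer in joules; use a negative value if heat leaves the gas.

-10500 J

T₁ = P₁V₁/(nR) = 517×46.0/(4.97×8.314) = 576 K.
Polytropic n=1.27: T₂ = T₁(V₁/V₂)^(n−1) = 576×(3.18)^0.27 = 787 K; P₂ = P₁(V₁/V₂)^n = 2250 kPa.
W = (P₁V₁−P₂V₂)/(n−1) = (517×46.0−2250×14.4)/0.27 = -32300 J.
ΔU = nCvΔT = 4.97×20.8×(787−576) = 21800 J.
Q = ΔU + W = -10500 J.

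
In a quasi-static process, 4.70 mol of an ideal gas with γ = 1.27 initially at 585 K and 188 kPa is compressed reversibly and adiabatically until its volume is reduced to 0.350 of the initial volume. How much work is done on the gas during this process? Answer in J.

V₁ = nRT₁/P₁ = 4.70×8.314×585/188 = 122 L.
Adiabatic: TV^(γ−1) = const ⇒ T₂ = 585×(2.86)^0.270 = 777 K; PV^γ = const ⇒ P₂ = 713 kPa.
ΔU = nCvΔT = 4.70×30.8×(777−585) = 27700 J.
Q = 0 for an adiabatic process, so W = −ΔU = -27700 J.
Work done on the gas = −W_by = 27700 J.

27700 J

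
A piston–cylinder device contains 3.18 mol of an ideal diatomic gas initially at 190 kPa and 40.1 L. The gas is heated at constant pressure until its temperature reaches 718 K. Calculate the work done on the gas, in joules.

T₁ = P₁V₁/(nR) = 190×40.1/(3.18×8.314) = 288 K.
Isobaric: P stays 190 kPa; V/T = const ⇒ T₂ = 718 K, V₂ = 99.9 L.
W = PΔV = 190×(99.9−40.1) kPa·L = 11400 J.
Work done on the gas = −W_by = -11400 J.

-11400 J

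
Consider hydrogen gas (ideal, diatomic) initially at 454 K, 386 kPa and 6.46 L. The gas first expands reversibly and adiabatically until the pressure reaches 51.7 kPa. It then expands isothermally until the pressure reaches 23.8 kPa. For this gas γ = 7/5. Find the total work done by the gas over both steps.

n = P₁V₁/(RT₁) = 386×6.46/(8.314×454) = 0.661 mol.
Step 1 — Adiabatic: T₂/T₁ = (P₂/P₁)^((γ−1)/γ) ⇒ T₂ = 454×(0.134)^0.286 = 256 K; V₂ = 27.2 L.
ΔU = nCvΔT = 0.661×20.8×(256−454) = -2720 J.
Q = 0 for an adiabatic process, so W = −ΔU = 2720 J.
State after step 1: P = 51.7 kPa, V = 27.2 L, T = 256 K.
Step 2 — Isothermal: T stays 256 K; PV = const ⇒ V₂ = 59.0 L, P₂ = 23.8 kPa.
ΔU = 0 (ideal gas, T constant).
W = nRT ln(V₂/V₁) = 0.661×8.314×256×ln(2.17) = 1090 J.
Q = ΔU + W = 1090 J.
Net over both steps: W = 3810 J, Q = 1090 J, ΔU = -2720 J.

3810 J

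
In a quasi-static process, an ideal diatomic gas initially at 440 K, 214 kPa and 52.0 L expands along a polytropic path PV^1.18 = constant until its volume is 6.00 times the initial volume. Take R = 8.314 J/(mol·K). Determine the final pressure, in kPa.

25.8 kPa

Polytropic n=1.18: T₂ = T₁(V₁/V₂)^(n−1) = 440×(0.167)^0.18 = 319 K; P₂ = P₁(V₁/V₂)^n = 25.8 kPa.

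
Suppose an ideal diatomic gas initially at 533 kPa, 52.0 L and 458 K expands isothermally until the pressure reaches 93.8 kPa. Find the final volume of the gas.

Isothermal: T stays 458 K; PV = const ⇒ V₂ = 295 L, P₂ = 93.8 kPa.

295 L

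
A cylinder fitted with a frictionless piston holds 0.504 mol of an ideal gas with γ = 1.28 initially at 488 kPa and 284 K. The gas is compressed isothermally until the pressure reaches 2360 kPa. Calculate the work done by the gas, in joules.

V₁ = nRT₁/P₁ = 0.504×8.314×284/488 = 2.44 L.
Isothermal: T stays 284 K; PV = const ⇒ V₂ = 0.504 L, P₂ = 2360 kPa.
W = nRT ln(V₂/V₁) = 0.504×8.314×284×ln(0.207) = -1880 J.

-1880 J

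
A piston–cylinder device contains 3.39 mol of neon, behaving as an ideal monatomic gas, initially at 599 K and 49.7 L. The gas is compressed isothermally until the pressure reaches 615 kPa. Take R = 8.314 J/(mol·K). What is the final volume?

P₁ = nRT₁/V₁ = 3.39×8.314×599/49.7 = 340 kPa.
Isothermal: T stays 599 K; PV = const ⇒ V₂ = 27.5 L, P₂ = 615 kPa.

27.5 L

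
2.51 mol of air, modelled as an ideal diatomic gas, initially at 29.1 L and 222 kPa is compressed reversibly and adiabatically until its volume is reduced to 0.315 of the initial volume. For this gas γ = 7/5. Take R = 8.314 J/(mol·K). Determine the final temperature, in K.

491 K

T₁ = P₁V₁/(nR) = 222×29.1/(2.51×8.314) = 310 K.
Adiabatic: TV^(γ−1) = const ⇒ T₂ = 310×(3.17)^0.400 = 491 K; PV^γ = const ⇒ P₂ = 1120 kPa.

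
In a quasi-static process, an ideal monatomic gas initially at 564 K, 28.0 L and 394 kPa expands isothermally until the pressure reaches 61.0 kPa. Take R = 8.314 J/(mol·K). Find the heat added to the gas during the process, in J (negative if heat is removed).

20600 J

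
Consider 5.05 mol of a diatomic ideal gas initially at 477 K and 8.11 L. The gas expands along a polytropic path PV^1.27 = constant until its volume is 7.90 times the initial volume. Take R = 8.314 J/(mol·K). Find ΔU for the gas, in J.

-21400 J

P₁ = nRT₁/V₁ = 5.05×8.314×477/8.11 = 2470 kPa.
Polytropic n=1.27: T₂ = T₁(V₁/V₂)^(n−1) = 477×(0.127)^0.27 = 273 K; P₂ = P₁(V₁/V₂)^n = 179 kPa.
For an ideal gas ΔU = nCvΔT with Cv = (5/2)R = 20.8 J/(mol·K).
ΔU = 5.05×20.8×(273−477) = -21400 J.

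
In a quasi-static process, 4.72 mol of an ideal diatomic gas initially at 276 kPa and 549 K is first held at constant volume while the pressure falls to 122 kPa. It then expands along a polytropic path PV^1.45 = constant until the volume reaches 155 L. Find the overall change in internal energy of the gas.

-36400 J

V₁ = nRT₁/P₁ = 4.72×8.314×549/276 = 78.1 L.
Step 1 — Isochoric: V stays 78.1 L; P/T = const ⇒ T₂ = 243 K, P₂ = 122 kPa.
W = 0 (no volume change).
ΔU = nCvΔT = 4.72×20.8×(243−549) = -30100 J.
Q = ΔU = -30100 J.
State after step 1: P = 122 kPa, V = 78.1 L, T = 243 K.
Step 2 — Polytropic n=1.45: T₂ = T₁(V₁/V₂)^(n−1) = 243×(0.504)^0.45 = 178 K; P₂ = P₁(V₁/V₂)^n = 45.1 kPa.
W = (P₁V₁−P₂V₂)/(n−1) = (122×78.1−45.1×155)/0.45 = 5620 J.
ΔU = nCvΔT = 4.72×20.8×(178−243) = -6320 J.
Q = ΔU + W = -703 J.
Net over both steps: W = 5620 J, Q = -30800 J, ΔU = -36400 J.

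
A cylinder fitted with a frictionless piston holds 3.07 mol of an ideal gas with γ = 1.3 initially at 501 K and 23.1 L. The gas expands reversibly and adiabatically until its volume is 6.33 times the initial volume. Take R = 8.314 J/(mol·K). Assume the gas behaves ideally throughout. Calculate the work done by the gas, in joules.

P₁ = nRT₁/V₁ = 3.07×8.314×501/23.1 = 554 kPa.
Adiabatic: TV^(γ−1) = const ⇒ T₂ = 501×(0.158)^0.300 = 288 K; PV^γ = const ⇒ P₂ = 50.3 kPa.
ΔU = nCvΔT = 3.07×27.7×(288−501) = -18100 J.
Q = 0 for an adiabatic process, so W = −ΔU = 18100 J.

18100 J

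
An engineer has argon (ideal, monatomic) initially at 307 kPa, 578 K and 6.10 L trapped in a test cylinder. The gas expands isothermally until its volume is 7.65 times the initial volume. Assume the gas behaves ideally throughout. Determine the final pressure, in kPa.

40.1 kPa

Isothermal: T stays 578 K; PV = const ⇒ V₂ = 46.7 L, P₂ = 40.1 kPa.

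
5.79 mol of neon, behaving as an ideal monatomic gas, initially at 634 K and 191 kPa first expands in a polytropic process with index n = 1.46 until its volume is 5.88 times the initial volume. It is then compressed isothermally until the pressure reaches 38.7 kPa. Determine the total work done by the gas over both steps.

23600 J

V₁ = nRT₁/P₁ = 5.79×8.314×634/191 = 160 L.
Step 1 — Polytropic n=1.46: T₂ = T₁(V₁/V₂)^(n−1) = 634×(0.170)^0.46 = 281 K; P₂ = P₁(V₁/V₂)^n = 14.4 kPa.
W = (P₁V₁−P₂V₂)/(n−1) = (191×160−14.4×940)/0.46 = 37000 J.
ΔU = nCvΔT = 5.79×12.5×(281−634) = -25500 J.
Q = ΔU + W = 11500 J.
State after step 1: P = 14.4 kPa, V = 940 L, T = 281 K.
Step 2 — Isothermal: T stays 281 K; PV = const ⇒ V₂ = 349 L, P₂ = 38.7 kPa.
ΔU = 0 (ideal gas, T constant).
W = nRT ln(V₂/V₁) = 5.79×8.314×281×ln(0.372) = -13400 J.
Q = ΔU + W = -13400 J.
Net over both steps: W = 23600 J, Q = -1910 J, ΔU = -25500 J.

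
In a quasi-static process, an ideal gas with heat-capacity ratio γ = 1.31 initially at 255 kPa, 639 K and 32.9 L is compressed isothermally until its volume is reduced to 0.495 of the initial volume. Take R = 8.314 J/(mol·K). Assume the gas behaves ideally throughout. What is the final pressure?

515 kPa

Isothermal: T stays 639 K; PV = const ⇒ V₂ = 16.3 L, P₂ = 515 kPa.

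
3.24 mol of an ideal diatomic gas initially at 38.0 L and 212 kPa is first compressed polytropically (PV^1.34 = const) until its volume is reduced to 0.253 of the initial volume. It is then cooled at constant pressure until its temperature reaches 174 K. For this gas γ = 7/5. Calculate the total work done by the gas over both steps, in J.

T₁ = P₁V₁/(nR) = 212×38.0/(3.24×8.314) = 299 K.
Step 1 — Polytropic n=1.34: T₂ = T₁(V₁/V₂)^(n−1) = 299×(3.95)^0.34 = 477 K; P₂ = P₁(V₁/V₂)^n = 1340 kPa.
W = (P₁V₁−P₂V₂)/(n−1) = (212×38.0−1340×9.61)/0.34 = -14100 J.
ΔU = nCvΔT = 3.24×20.8×(477−299) = 12000 J.
Q = ΔU + W = -2120 J.
State after step 1: P = 1340 kPa, V = 9.61 L, T = 477 K.
Step 2 — Isobaric: P stays 1340 kPa; V/T = const ⇒ T₂ = 174 K, V₂ = 3.51 L.
W = PΔV = 1340×(3.51−9.61) kPa·L = -8170 J.
ΔU = nCvΔT = 3.24×20.8×(174−477) = -20400 J.
Q = ΔU + W = nCpΔT = -28600 J.
Net over both steps: W = -22300 J, Q = -30700 J, ΔU = -8420 J.

-22300 J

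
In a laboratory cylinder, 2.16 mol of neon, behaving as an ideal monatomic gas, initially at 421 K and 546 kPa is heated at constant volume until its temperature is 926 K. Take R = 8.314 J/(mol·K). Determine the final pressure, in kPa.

1200 kPa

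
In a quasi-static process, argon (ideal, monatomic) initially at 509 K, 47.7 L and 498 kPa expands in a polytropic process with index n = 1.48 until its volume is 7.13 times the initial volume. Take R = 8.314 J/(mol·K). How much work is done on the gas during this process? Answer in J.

n = P₁V₁/(RT₁) = 498×47.7/(8.314×509) = 5.61 mol.
Polytropic n=1.48: T₂ = T₁(V₁/V₂)^(n−1) = 509×(0.140)^0.48 = 198 K; P₂ = P₁(V₁/V₂)^n = 27.2 kPa.
W = (P₁V₁−P₂V₂)/(n−1) = (498×47.7−27.2×340)/0.48 = 30200 J.
Work done on the gas = −W_by = -30200 J.

-30200 J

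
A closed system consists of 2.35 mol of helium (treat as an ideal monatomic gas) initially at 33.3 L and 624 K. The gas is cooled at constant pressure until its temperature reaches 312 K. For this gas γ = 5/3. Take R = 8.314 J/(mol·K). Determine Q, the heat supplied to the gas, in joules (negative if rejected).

-15200 J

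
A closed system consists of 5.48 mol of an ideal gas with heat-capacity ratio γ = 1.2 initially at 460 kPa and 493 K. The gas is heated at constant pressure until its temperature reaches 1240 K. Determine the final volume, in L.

V₁ = nRT₁/P₁ = 5.48×8.314×493/460 = 48.8 L.
Isobaric: P stays 460 kPa; V/T = const ⇒ T₂ = 1240 K, V₂ = 123 L.

123 L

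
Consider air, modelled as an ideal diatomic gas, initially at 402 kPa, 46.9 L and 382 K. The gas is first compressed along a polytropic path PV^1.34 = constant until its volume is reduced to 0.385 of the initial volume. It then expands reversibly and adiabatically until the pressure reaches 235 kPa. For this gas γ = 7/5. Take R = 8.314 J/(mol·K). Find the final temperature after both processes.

315 K

n = P₁V₁/(RT₁) = 402×46.9/(8.314×382) = 5.94 mol.
Step 1 — Polytropic n=1.34: T₂ = T₁(V₁/V₂)^(n−1) = 382×(2.60)^0.34 = 528 K; P₂ = P₁(V₁/V₂)^n = 1440 kPa.
W = (P₁V₁−P₂V₂)/(n−1) = (402×46.9−1440×18.1)/0.34 = -21300 J.
ΔU = nCvΔT = 5.94×20.8×(528−382) = 18100 J.
Q = ΔU + W = -3190 J.
State after step 1: P = 1440 kPa, V = 18.1 L, T = 528 K.
Step 2 — Adiabatic: T₂/T₁ = (P₂/P₁)^((γ−1)/γ) ⇒ T₂ = 528×(0.163)^0.286 = 315 K; V₂ = 66.1 L.
ΔU = nCvΔT = 5.94×20.8×(315−528) = -26400 J.
Q = 0 for an adiabatic process, so W = −ΔU = 26400 J.
Net over both steps: W = 5130 J, Q = -3190 J, ΔU = -8320 J.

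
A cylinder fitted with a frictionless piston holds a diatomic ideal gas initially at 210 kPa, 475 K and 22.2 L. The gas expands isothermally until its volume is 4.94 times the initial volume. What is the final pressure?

42.5 kPa

Isothermal: T stays 475 K; PV = const ⇒ V₂ = 110 L, P₂ = 42.5 kPa.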